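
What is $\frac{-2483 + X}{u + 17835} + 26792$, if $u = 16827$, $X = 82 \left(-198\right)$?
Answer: $\frac{928645585}{34662} \approx 26791.0$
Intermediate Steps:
$X = -16236$
$\frac{-2483 + X}{u + 17835} + 26792 = \frac{-2483 - 16236}{16827 + 17835} + 26792 = - \frac{18719}{34662} + 26792 = \frac{928645585}{34662}$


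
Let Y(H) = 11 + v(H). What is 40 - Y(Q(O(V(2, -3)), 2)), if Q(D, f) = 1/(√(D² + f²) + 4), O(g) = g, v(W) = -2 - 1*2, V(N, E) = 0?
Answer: 33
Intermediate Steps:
v(W) = -4 (v(W) = -2 - 2 = -4)
Q(D, f) = 1/(4 + √(D² + f²))
Y(H) = 7 (Y(H) = 11 - 4 = 7)
40 - Y(Q(O(V(2, -3)), 2)) = 40 - 1*7 = 40 - 7 = 33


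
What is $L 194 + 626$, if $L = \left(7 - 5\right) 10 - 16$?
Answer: $1402$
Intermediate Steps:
$L = 4$ ($L = \left(7 - 5\right) 10 - 16 = 2 \cdot 10 - 16 = 20 - 16 = 4$)
$L 194 + 626 = 4 \cdot 194 + 626 = 776 + 626 = 1402$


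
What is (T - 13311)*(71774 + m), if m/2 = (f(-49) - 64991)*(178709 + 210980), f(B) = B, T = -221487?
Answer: 11902068720294108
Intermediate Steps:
m = -50690745120 (m = 2*((-49 - 64991)*(178709 + 210980)) = 2*(-65040*389689) = 2*(-25345372560) = -50690745120)
(T - 13311)*(71774 + m) = (-221487 - 13311)*(71774 - 50690745120) = -234798*(-50690673346) = 11902068720294108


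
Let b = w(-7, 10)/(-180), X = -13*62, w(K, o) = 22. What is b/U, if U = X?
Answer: 11/72540 ≈ 0.00015164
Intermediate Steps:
X = -806
b = -11/90 (b = 22/(-180) = 22*(-1/180) = -11/90 ≈ -0.12222)
U = -806
b/U = -11/90/(-806) = -11/90*(-1/806) = 11/72540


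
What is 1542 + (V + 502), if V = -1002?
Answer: 1042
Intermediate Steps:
1542 + (V + 502) = 1542 + (-1002 + 502) = 1542 - 500 = 1042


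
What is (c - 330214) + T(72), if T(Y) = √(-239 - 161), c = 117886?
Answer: -212328 + 20*I ≈ -2.1233e+5 + 20.0*I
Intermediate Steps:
T(Y) = 20*I (T(Y) = √(-400) = 20*I)
(c - 330214) + T(72) = (117886 - 330214) + 20*I = -212328 + 20*I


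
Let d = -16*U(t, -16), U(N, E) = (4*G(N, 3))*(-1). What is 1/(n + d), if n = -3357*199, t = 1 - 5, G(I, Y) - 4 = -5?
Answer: -1/668107 ≈ -1.4968e-6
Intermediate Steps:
G(I, Y) = -1 (G(I, Y) = 4 - 5 = -1)
t = -4
U(N, E) = 4 (U(N, E) = (4*(-1))*(-1) = -4*(-1) = 4)
n = -668043
d = -64 (d = -16*4 = -64)
1/(n + d) = 1/(-668043 - 64) = 1/(-668107) = -1/668107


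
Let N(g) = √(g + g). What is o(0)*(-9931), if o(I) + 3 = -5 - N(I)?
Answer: 79448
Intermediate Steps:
N(g) = √2*√g (N(g) = √(2*g) = √2*√g)
o(I) = -8 - √2*√I (o(I) = -3 + (-5 - √2*√I) = -8 - √2*√I)
o(0)*(-9931) = (-8 - √2*√0)*(-9931) = (-8 - 1*√2*0)*(-9931) = (-8 + 0)*(-9931) = -8*(-9931) = 79448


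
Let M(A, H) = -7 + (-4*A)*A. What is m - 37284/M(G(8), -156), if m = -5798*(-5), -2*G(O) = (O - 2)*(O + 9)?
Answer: 301852174/10411 ≈ 28994.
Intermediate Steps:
G(O) = -(-2 + O)*(9 + O)/2 (G(O) = -(O - 2)*(O + 9)/2 = -(-2 + O)*(9 + O)/2)
M(A, H) = -7 - 4*A²
m = 28990
m - 37284/M(G(8), -156) = 28990 - 37284/(-7 - 4*(9 - 7/2*8 - ½*8²)²) = 28990 - 37284/(-7 - 4*(9 - 28 - ½*64)²) = 28990 - 37284/(-7 - 4*(9 - 28 - 32)²) = 28990 - 37284/(-7 - 4*(-51)²) = 28990 - 37284/(-7 - 4*2601) = 28990 - 37284/(-7 - 10404) = 28990 - 37284/(-10411) = 28990 - 37284*(-1/10411) = 28990 + 37284/10411 = 301852174/10411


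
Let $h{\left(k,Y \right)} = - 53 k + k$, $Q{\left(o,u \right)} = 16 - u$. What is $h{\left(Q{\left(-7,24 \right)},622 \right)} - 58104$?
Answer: $-57688$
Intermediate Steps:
$h{\left(k,Y \right)} = - 52 k$
$h{\left(Q{\left(-7,24 \right)},622 \right)} - 58104 = - 52 \left(16 - 24\right) - 58104 = \left(-52\right) \left(-8\right) - 58104 = 416 - 58104 = -57688$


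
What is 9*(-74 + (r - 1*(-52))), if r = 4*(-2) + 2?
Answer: -252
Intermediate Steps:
r = -6 (r = -8 + 2 = -6)
9*(-74 + (r - 1*(-52))) = 9*(-74 + (-6 - 1*(-52))) = 9*(-74 + (-6 + 52)) = 9*(-74 + 46) = 9*(-28) = -252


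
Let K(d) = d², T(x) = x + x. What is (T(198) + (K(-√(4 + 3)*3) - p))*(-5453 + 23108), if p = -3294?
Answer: 66259215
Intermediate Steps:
T(x) = 2*x
(T(198) + (K(-√(4 + 3)*3) - p))*(-5453 + 23108) = (2*198 + ((-√(4 + 3)*3)² - 1*(-3294)))*(-5453 + 23108) = (396 + ((-√7*3)² + 3294))*17655 = (396 + ((-3*√7)² + 3294))*17655 = (396 + (63 + 3294))*17655 = (396 + 3357)*17655 = 3753*17655 = 66259215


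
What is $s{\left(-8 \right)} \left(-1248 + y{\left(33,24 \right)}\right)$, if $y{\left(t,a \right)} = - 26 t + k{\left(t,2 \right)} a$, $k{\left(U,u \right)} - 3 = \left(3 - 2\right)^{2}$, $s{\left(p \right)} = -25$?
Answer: $50250$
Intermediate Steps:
$k{\left(U,u \right)} = 4$ ($k{\left(U,u \right)} = 3 + \left(3 - 2\right)^{2} = 3 + 1^{2} = 3 + 1 = 4$)
$y{\left(t,a \right)} = - 26 t + 4 a$
$s{\left(-8 \right)} \left(-1248 + y{\left(33,24 \right)}\right) = - 25 \left(-1248 + \left(\left(-26\right) 33 + 4 \cdot 24\right)\right) = - 25 \left(-1248 + \left(-858 + 96\right)\right) = - 25 \left(-1248 - 762\right) = \left(-25\right) \left(-2010\right) = 50250$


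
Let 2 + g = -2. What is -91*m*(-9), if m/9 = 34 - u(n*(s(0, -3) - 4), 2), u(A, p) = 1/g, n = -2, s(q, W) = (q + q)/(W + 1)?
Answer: 1009827/4 ≈ 2.5246e+5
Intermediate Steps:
s(q, W) = 2*q/(1 + W) (s(q, W) = (2*q)/(1 + W) = 2*q/(1 + W))
g = -4 (g = -2 - 2 = -4)
u(A, p) = -¼ (u(A, p) = 1/(-4) = -¼)
m = 1233/4 (m = 9*(34 - 1*(-¼)) = 9*(34 + ¼) = 9*(137/4) = 1233/4 ≈ 308.25)
-91*m*(-9) = -91*1233/4*(-9) = -112203/4*(-9) = 1009827/4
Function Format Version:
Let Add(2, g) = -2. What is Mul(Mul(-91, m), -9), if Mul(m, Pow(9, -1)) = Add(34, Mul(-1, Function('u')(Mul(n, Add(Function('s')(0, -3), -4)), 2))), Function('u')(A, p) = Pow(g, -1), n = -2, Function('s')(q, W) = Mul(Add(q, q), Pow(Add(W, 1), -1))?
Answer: Rational(1009827, 4) ≈ 2.5246e+5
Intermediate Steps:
Function('s')(q, W) = Mul(2, q, Pow(Add(1, W), -1)) (Function('s')(q, W) = Mul(Mul(2, q), Pow(Add(1, W), -1)) = Mul(2, q, Pow(Add(1, W), -1)))
g = -4 (g = Add(-2, -2) = -4)
Function('u')(A, p) = Rational(-1, 4) (Function('u')(A, p) = Pow(-4, -1) = Rational(-1, 4))
m = Rational(1233, 4) (m = Mul(9, Add(34, Mul(-1, Rational(-1, 4)))) = Mul(9, Add(34, Rational(1, 4))) = Mul(9, Rational(137, 4)) = Rational(1233, 4) ≈ 308.25)
Mul(Mul(-91, m), -9) = Mul(Mul(-91, Rational(1233, 4)), -9) = Mul(Rational(-112203, 4), -9) = Rational(1009827, 4)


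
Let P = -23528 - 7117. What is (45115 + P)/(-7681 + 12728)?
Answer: 14470/5047 ≈ 2.8671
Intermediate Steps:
P = -30645
(45115 + P)/(-7681 + 12728) = (45115 - 30645)/(-7681 + 12728) = 14470/5047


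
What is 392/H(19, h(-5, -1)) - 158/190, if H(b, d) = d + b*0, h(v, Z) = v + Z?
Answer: -18857/285 ≈ -66.165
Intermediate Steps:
h(v, Z) = Z + v
H(b, d) = d (H(b, d) = d + 0 = d)
392/H(19, h(-5, -1)) - 158/190 = 392/(-1 - 5) - 158/190 = 392/(-6) - 158*1/190 = 392*(-⅙) - 79/95 = -196/3 - 79/95 = -18857/285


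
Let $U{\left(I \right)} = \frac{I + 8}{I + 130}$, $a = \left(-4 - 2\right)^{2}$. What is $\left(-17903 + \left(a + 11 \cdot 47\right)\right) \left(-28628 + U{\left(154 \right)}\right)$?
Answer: $\frac{35264699125}{71} \approx 4.9669 \cdot 10^{8}$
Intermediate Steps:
$a = 36$ ($a = \left(-6\right)^{2} = 36$)
$U{\left(I \right)} = \frac{8 + I}{130 + I}$
$\left(-17903 + \left(a + 11 \cdot 47\right)\right) \left(-28628 + U{\left(154 \right)}\right) = \left(-17903 + \left(36 + 11 \cdot 47\right)\right) \left(-28628 + \frac{8 + 154}{130 + 154}\right) = \left(-17903 + \left(36 + 517\right)\right) \left(-28628 + \frac{1}{284} \cdot 162\right) = \left(-17903 + 553\right) \left(-28628 + \frac{1}{284} \cdot 162\right) = - 17350 \left(-28628 + \frac{81}{142}\right) = \left(-17350\right) \left(- \frac{4065095}{142}\right) = \frac{35264699125}{71}$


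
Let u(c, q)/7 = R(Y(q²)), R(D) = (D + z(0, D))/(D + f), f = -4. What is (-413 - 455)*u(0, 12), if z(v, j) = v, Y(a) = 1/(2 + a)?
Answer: 6076/583 ≈ 10.422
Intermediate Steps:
R(D) = D/(-4 + D) (R(D) = (D + 0)/(D - 4) = D/(-4 + D))
u(c, q) = 7/((-4 + 1/(2 + q²))*(2 + q²)) (u(c, q) = 7*(1/((2 + q²)*(-4 + 1/(2 + q²)))) = 7*(1/((-4 + 1/(2 + q²))*(2 + q²))) = 7/((-4 + 1/(2 + q²))*(2 + q²)))
(-413 - 455)*u(0, 12) = (-413 - 455)*(-7/(7 + 4*12²)) = -(-6076)/(7 + 4*144) = -(-6076)/(7 + 576) = -(-6076)/583 = -868*(-7/583) = 6076/583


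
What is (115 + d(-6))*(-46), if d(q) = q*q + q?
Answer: -6670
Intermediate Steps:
d(q) = q + q² (d(q) = q² + q = q + q²)
(115 + d(-6))*(-46) = (115 - 6*(1 - 6))*(-46) = (115 - 6*(-5))*(-46) = (115 + 30)*(-46) = 145*(-46) = -6670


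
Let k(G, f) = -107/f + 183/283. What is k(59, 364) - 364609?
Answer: -37559065977/103012 ≈ -3.6461e+5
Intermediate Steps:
k(G, f) = 183/283 - 107/f (k(G, f) = -107/f + 183*(1/283) = -107/f + 183/283 = 183/283 - 107/f)
k(59, 364) - 364609 = (183/283 - 107/364) - 364609 = 36331/103012 - 364609 = -37559065977/103012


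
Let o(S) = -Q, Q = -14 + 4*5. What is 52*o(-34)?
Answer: -312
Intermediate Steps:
Q = 6 (Q = -14 + 20 = 6)
o(S) = -6 (o(S) = -1*6 = -6)
52*o(-34) = 52*(-6) = -312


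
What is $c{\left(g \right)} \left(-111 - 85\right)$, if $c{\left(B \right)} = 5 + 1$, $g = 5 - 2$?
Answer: $-1176$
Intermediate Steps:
$g = 3$
$c{\left(B \right)} = 6$
$c{\left(g \right)} \left(-111 - 85\right) = 6 \left(-111 - 85\right) = 6 \left(-196\right) = -1176$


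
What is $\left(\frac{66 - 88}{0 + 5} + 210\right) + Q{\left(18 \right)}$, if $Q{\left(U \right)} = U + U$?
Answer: $\frac{1208}{5} \approx 241.6$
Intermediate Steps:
$Q{\left(U \right)} = 2 U$
$\left(\frac{66 - 88}{0 + 5} + 210\right) + Q{\left(18 \right)} = \left(\frac{66 - 88}{0 + 5} + 210\right) + 2 \cdot 18 = \left(- \frac{22}{5} + 210\right) + 36 = \frac{1028}{5} + 36 = \frac{1208}{5}$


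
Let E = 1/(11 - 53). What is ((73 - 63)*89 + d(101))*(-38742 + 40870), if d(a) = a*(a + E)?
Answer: 70789592/3 ≈ 2.3597e+7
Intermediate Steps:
E = -1/42 (E = 1/(-42) = -1/42 ≈ -0.023810)
d(a) = a*(-1/42 + a) (d(a) = a*(a - 1/42) = a*(-1/42 + a))
((73 - 63)*89 + d(101))*(-38742 + 40870) = ((73 - 63)*89 + 101*(-1/42 + 101))*(-38742 + 40870) = (10*89 + 101*(4241/42))*2128 = (890 + 428341/42)*2128 = (465721/42)*2128 = 70789592/3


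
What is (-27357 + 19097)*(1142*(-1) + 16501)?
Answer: -126865340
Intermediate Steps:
(-27357 + 19097)*(1142*(-1) + 16501) = -8260*(-1142 + 16501) = -8260*15359 = -126865340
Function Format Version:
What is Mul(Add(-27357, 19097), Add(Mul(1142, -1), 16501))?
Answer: -126865340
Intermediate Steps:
Mul(Add(-27357, 19097), Add(Mul(1142, -1), 16501)) = Mul(-8260, Add(-1142, 16501)) = Mul(-8260, 15359) = -126865340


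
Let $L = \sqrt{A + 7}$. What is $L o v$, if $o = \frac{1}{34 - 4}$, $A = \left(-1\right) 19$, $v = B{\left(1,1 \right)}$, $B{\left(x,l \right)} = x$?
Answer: $\frac{i \sqrt{3}}{15} \approx 0.11547 i$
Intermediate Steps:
$v = 1$
$A = -19$
$L = 2 i \sqrt{3}$ ($L = \sqrt{-19 + 7} = \sqrt{-12} = 2 i \sqrt{3} \approx 3.4641 i$)
$o = \frac{1}{30} \approx 0.033333$
$L o v = 2 i \sqrt{3} \cdot \frac{1}{30} \cdot 1 = \frac{i \sqrt{3}}{15} \cdot 1 = \frac{i \sqrt{3}}{15}$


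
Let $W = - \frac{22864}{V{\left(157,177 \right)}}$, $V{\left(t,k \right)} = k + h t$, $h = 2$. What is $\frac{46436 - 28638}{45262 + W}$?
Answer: $\frac{4369409}{11100389} \approx 0.39363$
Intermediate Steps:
$V{\left(t,k \right)} = k + 2 t$
$W = - \frac{22864}{491}$ ($W = - \frac{22864}{177 + 2 \cdot 157} = - \frac{22864}{177 + 314} = - \frac{22864}{491} \approx -46.566$)
$\frac{46436 - 28638}{45262 + W} = \frac{46436 - 28638}{45262 - \frac{22864}{491}} = \frac{17798}{\frac{22200778}{491}} = 17798 \cdot \frac{491}{22200778} = \frac{4369409}{11100389}$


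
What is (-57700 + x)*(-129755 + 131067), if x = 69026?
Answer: 14859712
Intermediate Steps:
(-57700 + x)*(-129755 + 131067) = (-57700 + 69026)*(-129755 + 131067) = 11326*1312 = 14859712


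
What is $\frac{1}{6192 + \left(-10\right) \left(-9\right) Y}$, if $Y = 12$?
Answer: $\frac{1}{7272} \approx 0.00013751$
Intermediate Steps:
$\frac{1}{6192 + \left(-10\right) \left(-9\right) Y} = \frac{1}{6192 + \left(-10\right) \left(-9\right) 12} = \frac{1}{6192 + 90 \cdot 12} = \frac{1}{6192 + 1080} = \frac{1}{7272}$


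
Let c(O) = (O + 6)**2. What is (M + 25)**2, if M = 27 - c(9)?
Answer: 29929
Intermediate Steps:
c(O) = (6 + O)**2
M = -198 (M = 27 - (6 + 9)**2 = 27 - 1*15**2 = 27 - 1*225 = 27 - 225 = -198)
(M + 25)**2 = (-198 + 25)**2 = (-173)**2 = 29929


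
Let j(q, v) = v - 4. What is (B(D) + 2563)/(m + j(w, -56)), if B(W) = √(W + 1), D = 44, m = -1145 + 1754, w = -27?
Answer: 2563/549 + √5/183 ≈ 4.6807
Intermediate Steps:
m = 609
j(q, v) = -4 + v
B(W) = √(1 + W)
(B(D) + 2563)/(m + j(w, -56)) = (√(1 + 44) + 2563)/(609 + (-4 - 56)) = (√45 + 2563)/(609 - 60) = (3*√5 + 2563)/549 = (2563 + 3*√5)*(1/549) = 2563/549 + √5/183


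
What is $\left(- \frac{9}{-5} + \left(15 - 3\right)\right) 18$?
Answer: $\frac{1242}{5} \approx 248.4$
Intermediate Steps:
$\left(- \frac{9}{-5} + \left(15 - 3\right)\right) 18 = \left(\left(-9\right) \left(- \frac{1}{5}\right) + 12\right) 18 = \left(\frac{9}{5} + 12\right) 18 = \frac{69}{5} \cdot 18 = \frac{1242}{5}$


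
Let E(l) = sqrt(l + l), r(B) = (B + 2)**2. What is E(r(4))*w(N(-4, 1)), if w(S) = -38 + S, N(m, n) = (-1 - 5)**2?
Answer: -12*sqrt(2) ≈ -16.971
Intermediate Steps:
r(B) = (2 + B)**2
E(l) = sqrt(2)*sqrt(l) (E(l) = sqrt(2*l) = sqrt(2)*sqrt(l))
N(m, n) = 36 (N(m, n) = (-6)**2 = 36)
E(r(4))*w(N(-4, 1)) = (sqrt(2)*sqrt((2 + 4)**2))*(-38 + 36) = (sqrt(2)*sqrt(6**2))*(-2) = (sqrt(2)*sqrt(36))*(-2) = (sqrt(2)*6)*(-2) = (6*sqrt(2))*(-2) = -12*sqrt(2)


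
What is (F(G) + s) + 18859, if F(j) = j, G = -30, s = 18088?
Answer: 36917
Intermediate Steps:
(F(G) + s) + 18859 = (-30 + 18088) + 18859 = 18058 + 18859 = 36917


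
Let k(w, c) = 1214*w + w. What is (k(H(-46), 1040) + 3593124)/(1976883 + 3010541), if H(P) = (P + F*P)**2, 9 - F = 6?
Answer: 860157/95912 ≈ 8.9682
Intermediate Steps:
F = 3 (F = 9 - 1*6 = 9 - 6 = 3)
H(P) = 16*P**2 (H(P) = (P + 3*P)**2 = (4*P)**2 = 16*P**2)
k(w, c) = 1215*w
(k(H(-46), 1040) + 3593124)/(1976883 + 3010541) = (1215*(16*(-46)**2) + 3593124)/(1976883 + 3010541) = (1215*(16*2116) + 3593124)/4987424 = (1215*33856 + 3593124)*(1/4987424) = (41135040 + 3593124)*(1/4987424) = 44728164*(1/4987424) = 860157/95912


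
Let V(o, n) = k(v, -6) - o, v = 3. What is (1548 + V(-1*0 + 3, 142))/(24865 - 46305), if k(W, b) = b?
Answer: -1539/21440 ≈ -0.071782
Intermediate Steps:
V(o, n) = -6 - o
(1548 + V(-1*0 + 3, 142))/(24865 - 46305) = (1548 + (-6 - (-1*0 + 3)))/(24865 - 46305) = (1548 + (-6 - (0 + 3)))/(-21440) = (1548 + (-6 - 1*3))*(-1/21440) = (1548 + (-6 - 3))*(-1/21440) = (1548 - 9)*(-1/21440) = 1539*(-1/21440) = -1539/21440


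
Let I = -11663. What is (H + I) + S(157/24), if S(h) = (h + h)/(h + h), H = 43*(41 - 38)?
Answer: -11533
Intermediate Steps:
H = 129 (H = 43*3 = 129)
S(h) = 1 (S(h) = (2*h)/((2*h)) = (2*h)*(1/(2*h)) = 1)
(H + I) + S(157/24) = (129 - 11663) + 1 = -11534 + 1 = -11533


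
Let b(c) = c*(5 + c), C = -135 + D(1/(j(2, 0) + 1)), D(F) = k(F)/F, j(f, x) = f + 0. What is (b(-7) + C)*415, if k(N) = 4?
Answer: -45235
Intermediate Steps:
j(f, x) = f
D(F) = 4/F
C = -123 (C = -135 + 4/(1/(2 + 1)) = -135 + 4/(1/3) = -135 + 4/(⅓) = -135 + 4*3 = -135 + 12 = -123)
(b(-7) + C)*415 = (-7*(5 - 7) - 123)*415 = (-7*(-2) - 123)*415 = (14 - 123)*415 = -109*415 = -45235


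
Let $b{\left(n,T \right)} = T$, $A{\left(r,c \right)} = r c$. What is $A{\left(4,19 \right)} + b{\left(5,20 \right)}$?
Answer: $96$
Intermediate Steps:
$A{\left(r,c \right)} = c r$
$A{\left(4,19 \right)} + b{\left(5,20 \right)} = 19 \cdot 4 + 20 = 76 + 20 = 96$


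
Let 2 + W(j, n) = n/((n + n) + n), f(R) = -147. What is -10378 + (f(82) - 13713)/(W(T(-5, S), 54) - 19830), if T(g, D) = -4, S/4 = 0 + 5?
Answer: -123479506/11899 ≈ -10377.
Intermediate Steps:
S = 20 (S = 4*(0 + 5) = 4*5 = 20)
W(j, n) = -5/3 (W(j, n) = -2 + n/((n + n) + n) = -2 + n/(2*n + n) = -2 + n/((3*n)) = -2 + (1/(3*n))*n = -2 + ⅓ = -5/3)
-10378 + (f(82) - 13713)/(W(T(-5, S), 54) - 19830) = -10378 + (-147 - 13713)/(-5/3 - 19830) = -10378 - 13860/(-59495/3) = -10378 - 13860*(-3/59495) = -10378 + 8316/11899 = -123479506/11899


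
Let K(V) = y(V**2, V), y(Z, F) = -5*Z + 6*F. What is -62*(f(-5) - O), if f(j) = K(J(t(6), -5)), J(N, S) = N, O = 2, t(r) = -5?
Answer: 9734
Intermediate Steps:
K(V) = -5*V**2 + 6*V
f(j) = -155 (f(j) = -5*(6 - 5*(-5)) = -5*(6 + 25) = -5*31 = -155)
-62*(f(-5) - O) = -62*(-155 - 1*2) = -62*(-155 - 2) = -62*(-157) = 9734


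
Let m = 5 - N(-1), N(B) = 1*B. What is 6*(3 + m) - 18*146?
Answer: -2574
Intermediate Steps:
N(B) = B
m = 6 (m = 5 - 1*(-1) = 5 + 1 = 6)
6*(3 + m) - 18*146 = 6*(3 + 6) - 18*146 = 6*9 - 2628 = 54 - 2628 = -2574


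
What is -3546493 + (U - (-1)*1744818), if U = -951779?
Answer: -2753454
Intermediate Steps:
-3546493 + (U - (-1)*1744818) = -3546493 + (-951779 - (-1)*1744818) = -3546493 + (-951779 - 1*(-1744818)) = -3546493 + (-951779 + 1744818) = -3546493 + 793039 = -2753454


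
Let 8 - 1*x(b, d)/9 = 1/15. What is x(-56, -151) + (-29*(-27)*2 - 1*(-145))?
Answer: 8912/5 ≈ 1782.4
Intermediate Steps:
x(b, d) = 357/5 (x(b, d) = 72 - 9/15 = 72 - 9*1/15 = 72 - 3/5 = 357/5)
x(-56, -151) + (-29*(-27)*2 - 1*(-145)) = 357/5 + (-29*(-27)*2 - 1*(-145)) = 357/5 + (783*2 + 145) = 357/5 + (1566 + 145) = 357/5 + 1711 = 8912/5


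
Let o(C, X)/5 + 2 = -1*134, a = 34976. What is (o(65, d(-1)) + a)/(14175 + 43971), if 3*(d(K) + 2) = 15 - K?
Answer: 5716/9691 ≈ 0.58983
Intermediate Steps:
d(K) = 3 - K/3 (d(K) = -2 + (15 - K)/3 = -2 + (5 - K/3) = 3 - K/3)
o(C, X) = -680 (o(C, X) = -10 + 5*(-1*134) = -10 + 5*(-134) = -10 - 670 = -680)
(o(65, d(-1)) + a)/(14175 + 43971) = (-680 + 34976)/(14175 + 43971) = 34296/58146 = 34296*(1/58146) = 5716/9691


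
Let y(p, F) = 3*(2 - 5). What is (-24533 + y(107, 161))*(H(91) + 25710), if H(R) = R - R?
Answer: -630974820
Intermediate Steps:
y(p, F) = -9 (y(p, F) = 3*(-3) = -9)
H(R) = 0
(-24533 + y(107, 161))*(H(91) + 25710) = (-24533 - 9)*(0 + 25710) = -24542*25710 = -630974820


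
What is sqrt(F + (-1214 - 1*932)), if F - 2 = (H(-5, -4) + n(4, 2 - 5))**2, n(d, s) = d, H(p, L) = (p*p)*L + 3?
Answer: sqrt(6505) ≈ 80.654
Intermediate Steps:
H(p, L) = 3 + L*p**2 (H(p, L) = p**2*L + 3 = L*p**2 + 3 = 3 + L*p**2)
F = 8651 (F = 2 + ((3 - 4*(-5)**2) + 4)**2 = 2 + ((3 - 4*25) + 4)**2 = 2 + ((3 - 100) + 4)**2 = 2 + (-97 + 4)**2 = 2 + (-93)**2 = 2 + 8649 = 8651)
sqrt(F + (-1214 - 1*932)) = sqrt(8651 + (-1214 - 1*932)) = sqrt(8651 + (-1214 - 932)) = sqrt(8651 - 2146) = sqrt(6505)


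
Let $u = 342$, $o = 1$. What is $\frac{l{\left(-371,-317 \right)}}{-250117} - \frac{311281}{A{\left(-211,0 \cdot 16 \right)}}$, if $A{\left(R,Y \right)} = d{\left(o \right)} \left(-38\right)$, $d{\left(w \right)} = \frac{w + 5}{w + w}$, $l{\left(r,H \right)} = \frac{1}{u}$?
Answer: $\frac{116785004815}{42770007} \approx 2730.5$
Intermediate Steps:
$l{\left(r,H \right)} = \frac{1}{342}$
$d{\left(w \right)} = \frac{5 + w}{2 w}$
$A{\left(R,Y \right)} = -114$ ($A{\left(R,Y \right)} = \frac{5 + 1}{2 \cdot 1} \left(-38\right) = \frac{1}{2} \cdot 1 \cdot 6 \left(-38\right) = 3 \left(-38\right) = -114$)
$\frac{l{\left(-371,-317 \right)}}{-250117} - \frac{311281}{A{\left(-211,0 \cdot 16 \right)}} = \frac{1}{342 \left(-250117\right)} - \frac{311281}{-114} = \frac{1}{342} \left(- \frac{1}{250117}\right) - - \frac{311281}{114} = - \frac{1}{85540014} + \frac{311281}{114} = \frac{116785004815}{42770007}$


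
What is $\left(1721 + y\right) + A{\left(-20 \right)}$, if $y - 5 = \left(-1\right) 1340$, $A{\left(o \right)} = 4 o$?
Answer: $306$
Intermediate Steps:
$y = -1335$ ($y = 5 - 1340 = -1335$)
$\left(1721 + y\right) + A{\left(-20 \right)} = \left(1721 - 1335\right) + 4 \left(-20\right) = 386 - 80 = 306$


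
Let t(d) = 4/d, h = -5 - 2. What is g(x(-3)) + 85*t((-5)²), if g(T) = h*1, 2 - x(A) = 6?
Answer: 33/5 ≈ 6.6000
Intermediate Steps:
h = -7
x(A) = -4 (x(A) = 2 - 1*6 = 2 - 6 = -4)
g(T) = -7 (g(T) = -7*1 = -7)
g(x(-3)) + 85*t((-5)²) = -7 + 85*(4/((-5)²)) = -7 + 85*(4/25) = -7 + 68/5 = 33/5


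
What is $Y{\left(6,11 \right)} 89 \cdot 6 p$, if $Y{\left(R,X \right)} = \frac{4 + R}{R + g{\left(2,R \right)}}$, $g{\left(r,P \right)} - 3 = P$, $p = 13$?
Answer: $4628$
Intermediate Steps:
$g{\left(r,P \right)} = 3 + P$
$Y{\left(R,X \right)} = \frac{4 + R}{3 + 2 R}$ ($Y{\left(R,X \right)} = \frac{4 + R}{R + \left(3 + R\right)} = \frac{4 + R}{3 + 2 R}$)
$Y{\left(6,11 \right)} 89 \cdot 6 p = \frac{4 + 6}{3 + 2 \cdot 6} \cdot 89 \cdot 6 \cdot 13 = \frac{1}{3 + 12} \cdot 10 \cdot 89 \cdot 78 = \frac{1}{15} \cdot 10 \cdot 89 \cdot 78 = \frac{2}{3} \cdot 89 \cdot 78 = \frac{178}{3} \cdot 78 = 4628$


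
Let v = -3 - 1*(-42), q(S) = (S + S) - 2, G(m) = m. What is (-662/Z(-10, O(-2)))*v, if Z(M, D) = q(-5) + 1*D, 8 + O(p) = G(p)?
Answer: 12909/11 ≈ 1173.5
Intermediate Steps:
q(S) = -2 + 2*S (q(S) = 2*S - 2 = -2 + 2*S)
O(p) = -8 + p
Z(M, D) = -12 + D (Z(M, D) = (-2 + 2*(-5)) + 1*D = (-2 - 10) + D = -12 + D)
v = 39 (v = -3 + 42 = 39)
(-662/Z(-10, O(-2)))*v = -662/(-12 + (-8 - 2))*39 = -662/(-12 - 10)*39 = -662/(-22)*39 = -662*(-1/22)*39 = (331/11)*39 = 12909/11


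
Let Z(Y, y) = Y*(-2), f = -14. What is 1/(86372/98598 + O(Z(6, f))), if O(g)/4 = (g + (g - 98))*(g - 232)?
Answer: 49299/5870173714 ≈ 8.3982e-6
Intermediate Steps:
Z(Y, y) = -2*Y
O(g) = 4*(-232 + g)*(-98 + 2*g) (O(g) = 4*((g + (g - 98))*(g - 232)) = 4*((g + (-98 + g))*(-232 + g)) = 4*((-98 + 2*g)*(-232 + g)) = 4*((-232 + g)*(-98 + 2*g)) = 4*(-232 + g)*(-98 + 2*g))
1/(86372/98598 + O(Z(6, f))) = 1/(86372/98598 + (90944 - (-4496)*6 + 8*(-2*6)²)) = 1/(86372*(1/98598) + (90944 - 2248*(-12) + 8*(-12)²)) = 1/(43186/49299 + (90944 + 26976 + 8*144)) = 1/(43186/49299 + (90944 + 26976 + 1152)) = 1/(43186/49299 + 119072) = 1/(5870173714/49299) = 49299/5870173714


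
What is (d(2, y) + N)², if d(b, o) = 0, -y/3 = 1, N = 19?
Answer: 361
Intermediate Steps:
y = -3 (y = -3*1 = -3)
(d(2, y) + N)² = (0 + 19)² = 19² = 361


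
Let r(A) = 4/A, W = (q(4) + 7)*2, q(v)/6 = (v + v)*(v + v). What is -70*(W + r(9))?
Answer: -492940/9 ≈ -54771.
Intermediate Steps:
q(v) = 24*v² (q(v) = 6*((v + v)*(v + v)) = 6*((2*v)*(2*v)) = 6*(4*v²) = 24*v²)
W = 782 (W = (24*4² + 7)*2 = (24*16 + 7)*2 = (384 + 7)*2 = 391*2 = 782)
-70*(W + r(9)) = -70*(782 + 4/9) = -70*7042/9 = -492940/9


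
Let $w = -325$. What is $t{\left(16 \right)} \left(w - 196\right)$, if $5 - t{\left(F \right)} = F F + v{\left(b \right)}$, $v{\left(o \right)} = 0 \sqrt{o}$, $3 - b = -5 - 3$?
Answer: $130771$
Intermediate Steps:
$b = 11$ ($b = 3 - \left(-5 - 3\right) = 3 - -8 = 3 + 8 = 11$)
$v{\left(o \right)} = 0$
$t{\left(F \right)} = 5 - F^{2}$ ($t{\left(F \right)} = 5 - \left(F F + 0\right) = 5 - \left(F^{2} + 0\right) = 5 - F^{2}$)
$t{\left(16 \right)} \left(w - 196\right) = \left(5 - 16^{2}\right) \left(-325 - 196\right) = \left(5 - 256\right) \left(-325 - 196\right) = \left(5 - 256\right) \left(-521\right) = \left(-251\right) \left(-521\right) = 130771$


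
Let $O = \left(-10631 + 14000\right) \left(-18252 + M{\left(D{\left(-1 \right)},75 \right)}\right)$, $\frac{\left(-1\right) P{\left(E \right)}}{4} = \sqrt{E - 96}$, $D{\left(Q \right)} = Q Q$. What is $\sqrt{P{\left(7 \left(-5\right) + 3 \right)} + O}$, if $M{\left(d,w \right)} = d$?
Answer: $\sqrt{-61487619 - 32 i \sqrt{2}} \approx 0.003 - 7841.4 i$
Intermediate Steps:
$D{\left(Q \right)} = Q^{2}$
$P{\left(E \right)} = - 4 \sqrt{-96 + E}$ ($P{\left(E \right)} = - 4 \sqrt{E - 96} = - 4 \sqrt{-96 + E}$)
$O = -61487619$ ($O = \left(-10631 + 14000\right) \left(-18252 + \left(-1\right)^{2}\right) = 3369 \left(-18252 + 1\right) = 3369 \left(-18251\right) = -61487619$)
$\sqrt{P{\left(7 \left(-5\right) + 3 \right)} + O} = \sqrt{- 4 \sqrt{-96 + \left(7 \left(-5\right) + 3\right)} - 61487619} = \sqrt{- 4 \sqrt{-96 + \left(-35 + 3\right)} - 61487619} = \sqrt{- 4 \sqrt{-96 - 32} - 61487619} = \sqrt{- 4 \sqrt{-128} - 61487619} = \sqrt{- 4 \cdot 8 i \sqrt{2} - 61487619} = \sqrt{- 32 i \sqrt{2} - 61487619} = \sqrt{-61487619 - 32 i \sqrt{2}}$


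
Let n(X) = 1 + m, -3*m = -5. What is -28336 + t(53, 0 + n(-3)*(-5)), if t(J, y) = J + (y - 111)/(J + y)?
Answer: -3366050/119 ≈ -28286.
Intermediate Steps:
m = 5/3 (m = -1/3*(-5) = 5/3 ≈ 1.6667)
n(X) = 8/3 (n(X) = 1 + 5/3 = 8/3)
t(J, y) = J + (-111 + y)/(J + y)
-28336 + t(53, 0 + n(-3)*(-5)) = -28336 + (-111 + (0 + (8/3)*(-5)) + 53**2 + 53*(0 + (8/3)*(-5)))/(53 + (0 + (8/3)*(-5))) = -28336 + (-111 + (0 - 40/3) + 2809 + 53*(0 - 40/3))/(53 + (0 - 40/3)) = -28336 + (-111 - 40/3 + 2809 + 53*(-40/3))/(53 - 40/3) = -28336 + (-111 - 40/3 + 2809 - 2120/3)/(119/3) = -28336 + (3/119)*1978 = -28336 + 5934/119 = -3366050/119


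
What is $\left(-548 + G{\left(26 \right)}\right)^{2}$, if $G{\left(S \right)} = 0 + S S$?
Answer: $16384$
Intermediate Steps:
$G{\left(S \right)} = S^{2}$ ($G{\left(S \right)} = 0 + S^{2} = S^{2}$)
$\left(-548 + G{\left(26 \right)}\right)^{2} = \left(-548 + 26^{2}\right)^{2} = \left(-548 + 676\right)^{2} = 128^{2} = 16384$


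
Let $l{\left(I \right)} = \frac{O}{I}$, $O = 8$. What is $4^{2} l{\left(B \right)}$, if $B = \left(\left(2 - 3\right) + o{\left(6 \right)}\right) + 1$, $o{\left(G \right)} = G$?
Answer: $\frac{64}{3} \approx 21.333$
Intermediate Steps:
$B = 6$ ($B = \left(\left(2 - 3\right) + 6\right) + 1 = \left(-1 + 6\right) + 1 = 5 + 1 = 6$)
$l{\left(I \right)} = \frac{8}{I}$
$4^{2} l{\left(B \right)} = 4^{2} \cdot \frac{8}{6} = 16 \cdot 8 \cdot \frac{1}{6} = 16 \cdot \frac{4}{3} = \frac{64}{3}$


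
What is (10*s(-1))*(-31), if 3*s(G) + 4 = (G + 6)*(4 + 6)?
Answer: -14260/3 ≈ -4753.3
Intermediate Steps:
s(G) = 56/3 + 10*G/3 (s(G) = -4/3 + ((G + 6)*(4 + 6))/3 = -4/3 + ((6 + G)*10)/3 = -4/3 + (60 + 10*G)/3 = -4/3 + (20 + 10*G/3) = 56/3 + 10*G/3)
(10*s(-1))*(-31) = (10*(56/3 + (10/3)*(-1)))*(-31) = (10*(56/3 - 10/3))*(-31) = (10*(46/3))*(-31) = (460/3)*(-31) = -14260/3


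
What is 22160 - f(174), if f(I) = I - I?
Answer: 22160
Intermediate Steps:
f(I) = 0
22160 - f(174) = 22160 - 1*0 = 22160 + 0 = 22160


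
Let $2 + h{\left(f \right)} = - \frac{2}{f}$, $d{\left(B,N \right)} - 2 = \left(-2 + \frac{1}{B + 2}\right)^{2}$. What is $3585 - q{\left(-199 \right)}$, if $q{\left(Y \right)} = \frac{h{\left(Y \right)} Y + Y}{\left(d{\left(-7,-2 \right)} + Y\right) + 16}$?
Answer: $\frac{15793265}{4404} \approx 3586.1$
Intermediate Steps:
$d{\left(B,N \right)} = 2 + \left(-2 + \frac{1}{2 + B}\right)^{2}$ ($d{\left(B,N \right)} = 2 + \left(-2 + \frac{1}{B + 2}\right)^{2} = 2 + \left(-2 + \frac{1}{2 + B}\right)^{2}$)
$h{\left(f \right)} = -2 - \frac{2}{f}$
$q{\left(Y \right)} = \frac{Y + Y \left(-2 - \frac{2}{Y}\right)}{\frac{571}{25} + Y}$ ($q{\left(Y \right)} = \frac{\left(-2 - \frac{2}{Y}\right) Y + Y}{\left(\left(2 + \frac{\left(3 + 2 \left(-7\right)\right)^{2}}{\left(2 - 7\right)^{2}}\right) + Y\right) + 16} = \frac{Y \left(-2 - \frac{2}{Y}\right) + Y}{\left(\left(2 + \frac{\left(3 - 14\right)^{2}}{25}\right) + Y\right) + 16} = \frac{Y + Y \left(-2 - \frac{2}{Y}\right)}{\left(\left(2 + \frac{\left(-11\right)^{2}}{25}\right) + Y\right) + 16} = \frac{Y + Y \left(-2 - \frac{2}{Y}\right)}{\left(\left(2 + \frac{1}{25} \cdot 121\right) + Y\right) + 16} = \frac{Y + Y \left(-2 - \frac{2}{Y}\right)}{\left(\left(2 + \frac{121}{25}\right) + Y\right) + 16} = \frac{Y + Y \left(-2 - \frac{2}{Y}\right)}{\left(\frac{171}{25} + Y\right) + 16} = \frac{Y + Y \left(-2 - \frac{2}{Y}\right)}{\frac{571}{25} + Y}$)
$3585 - q{\left(-199 \right)} = 3585 - \frac{25 \left(-2 - -199\right)}{571 + 25 \left(-199\right)} = 3585 - \frac{25 \left(-2 + 199\right)}{571 - 4975} = 3585 - 25 \frac{1}{-4404} \cdot 197 = 3585 - 25 \left(- \frac{1}{4404}\right) 197 = 3585 - - \frac{4925}{4404} = 3585 + \frac{4925}{4404} = \frac{15793265}{4404}$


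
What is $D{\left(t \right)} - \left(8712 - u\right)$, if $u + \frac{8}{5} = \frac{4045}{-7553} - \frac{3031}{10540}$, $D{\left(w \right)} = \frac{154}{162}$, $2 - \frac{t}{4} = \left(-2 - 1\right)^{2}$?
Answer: $- \frac{11237413845787}{1289659644} \approx -8713.5$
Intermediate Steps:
$t = -28$ ($t = 8 - 4 \left(-2 - 1\right)^{2} = 8 - 4 \left(-3\right)^{2} = 8 - 36 = -28$)
$D{\left(w \right)} = \frac{77}{81}$ ($D{\left(w \right)} = 154 \cdot \frac{1}{162} = \frac{77}{81}$)
$u = - \frac{38580247}{15921724}$ ($u = - \frac{8}{5} + \left(\frac{4045}{-7553} - \frac{3031}{10540}\right) = - \frac{8}{5} + \left(4045 \left(- \frac{1}{7553}\right) - \frac{3031}{10540}\right) = - \frac{8}{5} - \frac{65527443}{79608620} = - \frac{38580247}{15921724} \approx -2.4231$)
$D{\left(t \right)} - \left(8712 - u\right) = \frac{77}{81} - \left(8712 - - \frac{38580247}{15921724}\right) = \frac{77}{81} - \left(8712 + \frac{38580247}{15921724}\right) = \frac{77}{81} - \frac{138748639735}{15921724} = - \frac{11237413845787}{1289659644}$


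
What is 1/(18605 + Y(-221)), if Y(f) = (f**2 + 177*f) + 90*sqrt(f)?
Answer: 9443/268107447 - 10*I*sqrt(221)/89369149 ≈ 3.5221e-5 - 1.6634e-6*I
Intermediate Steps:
Y(f) = f**2 + 90*sqrt(f) + 177*f
1/(18605 + Y(-221)) = 1/(18605 + ((-221)**2 + 90*sqrt(-221) + 177*(-221))) = 1/(18605 + (48841 + 90*(I*sqrt(221)) - 39117)) = 1/(18605 + (48841 + 90*I*sqrt(221) - 39117)) = 1/(18605 + (9724 + 90*I*sqrt(221))) = 1/(28329 + 90*I*sqrt(221))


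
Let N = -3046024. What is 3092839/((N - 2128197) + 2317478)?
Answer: -99769/92153 ≈ -1.0826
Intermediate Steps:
3092839/((N - 2128197) + 2317478) = 3092839/((-3046024 - 2128197) + 2317478) = 3092839/(-5174221 + 2317478) = 3092839/(-2856743) = 3092839*(-1/2856743) = -99769/92153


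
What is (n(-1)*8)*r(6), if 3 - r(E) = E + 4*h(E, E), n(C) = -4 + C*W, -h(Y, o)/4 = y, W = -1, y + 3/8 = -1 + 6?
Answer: -1704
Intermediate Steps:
y = 37/8 (y = -3/8 + (-1 + 6) = -3/8 + 5 = 37/8 ≈ 4.6250)
h(Y, o) = -37/2 (h(Y, o) = -4*37/8 = -37/2)
n(C) = -4 - C (n(C) = -4 + C*(-1) = -4 - C)
r(E) = 77 - E (r(E) = 3 - (E + 4*(-37/2)) = 3 - (E - 74) = 3 - (-74 + E) = 3 + (74 - E) = 77 - E)
(n(-1)*8)*r(6) = ((-4 - 1*(-1))*8)*(77 - 1*6) = ((-4 + 1)*8)*(77 - 6) = -3*8*71 = -24*71 = -1704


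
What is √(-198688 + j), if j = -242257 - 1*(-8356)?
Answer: I*√432589 ≈ 657.71*I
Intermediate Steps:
j = -233901 (j = -242257 + 8356 = -233901)
√(-198688 + j) = √(-198688 - 233901) = √(-432589) = I*√432589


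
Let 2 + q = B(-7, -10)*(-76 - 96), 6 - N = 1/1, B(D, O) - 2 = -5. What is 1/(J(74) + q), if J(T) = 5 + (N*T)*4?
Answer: 1/1999 ≈ 0.00050025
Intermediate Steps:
B(D, O) = -3 (B(D, O) = 2 - 5 = -3)
N = 5 (N = 6 - 1/1 = 6 - 1 = 5)
q = 514 (q = -2 - 3*(-76 - 96) = -2 - 3*(-172) = -2 + 516 = 514)
J(T) = 5 + 20*T (J(T) = 5 + (5*T)*4 = 5 + 20*T)
1/(J(74) + q) = 1/((5 + 20*74) + 514) = 1/((5 + 1480) + 514) = 1/(1485 + 514) = 1/1999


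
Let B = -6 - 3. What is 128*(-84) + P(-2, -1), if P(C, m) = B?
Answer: -10761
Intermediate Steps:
B = -9
P(C, m) = -9
128*(-84) + P(-2, -1) = 128*(-84) - 9 = -10752 - 9 = -10761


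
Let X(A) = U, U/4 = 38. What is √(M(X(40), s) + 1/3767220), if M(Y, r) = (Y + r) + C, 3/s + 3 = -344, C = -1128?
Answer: I*√46328909687553602695/217870890 ≈ 31.241*I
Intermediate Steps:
U = 152 (U = 4*38 = 152)
X(A) = 152
s = -3/347 (s = 3/(-3 - 344) = 3/(-347) = 3*(-1/347) = -3/347 ≈ -0.0086455)
M(Y, r) = -1128 + Y + r (M(Y, r) = (Y + r) - 1128 = -1128 + Y + r)
√(M(X(40), s) + 1/3767220) = √((-1128 + 152 - 3/347) + 1/3767220) = √(-338675/347 + 1/3767220) = √(-1275863233153/1307225340) = I*√46328909687553602695/217870890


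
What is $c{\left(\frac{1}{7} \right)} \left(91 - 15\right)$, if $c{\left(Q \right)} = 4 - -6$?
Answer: $760$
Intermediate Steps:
$c{\left(Q \right)} = 10$ ($c{\left(Q \right)} = 4 + 6 = 10$)
$c{\left(\frac{1}{7} \right)} \left(91 - 15\right) = 10 \left(91 - 15\right) = 10 \cdot 76 = 760$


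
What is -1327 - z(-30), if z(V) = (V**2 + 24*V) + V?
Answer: -1477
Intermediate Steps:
z(V) = V**2 + 25*V
-1327 - z(-30) = -1327 - (-30)*(25 - 30) = -1327 - (-30)*(-5) = -1327 - 1*150 = -1327 - 150 = -1477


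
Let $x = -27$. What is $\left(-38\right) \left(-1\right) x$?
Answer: $-1026$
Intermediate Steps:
$\left(-38\right) \left(-1\right) x = \left(-38\right) \left(-1\right) \left(-27\right) = 38 \left(-27\right) = -1026$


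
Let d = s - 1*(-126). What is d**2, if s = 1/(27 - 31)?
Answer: 253009/16 ≈ 15813.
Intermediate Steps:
s = -1/4 (s = 1/(-4) = -1/4 ≈ -0.25000)
d = 503/4 (d = -1/4 - 1*(-126) = -1/4 + 126 = 503/4 ≈ 125.75)
d**2 = (503/4)**2 = 253009/16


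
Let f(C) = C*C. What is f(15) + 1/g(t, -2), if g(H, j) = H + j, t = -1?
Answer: 674/3 ≈ 224.67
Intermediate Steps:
f(C) = C²
f(15) + 1/g(t, -2) = 15² + 1/(-1 - 2) = 225 + 1/(-3) = 225 - ⅓ = 674/3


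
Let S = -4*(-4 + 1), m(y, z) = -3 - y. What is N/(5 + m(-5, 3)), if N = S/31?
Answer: 12/217 ≈ 0.055300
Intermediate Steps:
S = 12 (S = -4*(-3) = 12)
N = 12/31 ≈ 0.38710
N/(5 + m(-5, 3)) = (12/31)/(5 + (-3 - 1*(-5))) = (12/31)/(5 + (-3 + 5)) = (12/31)/(5 + 2) = (12/31)/7 = (⅐)*(12/31) = 12/217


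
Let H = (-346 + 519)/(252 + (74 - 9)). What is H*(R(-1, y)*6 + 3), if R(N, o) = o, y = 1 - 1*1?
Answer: 519/317 ≈ 1.6372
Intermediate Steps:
y = 0 (y = 1 - 1 = 0)
H = 173/317 (H = 173/(252 + 65) = 173/317 ≈ 0.54574)
H*(R(-1, y)*6 + 3) = 173*(0*6 + 3)/317 = 173*(0 + 3)/317 = (173/317)*3 = 519/317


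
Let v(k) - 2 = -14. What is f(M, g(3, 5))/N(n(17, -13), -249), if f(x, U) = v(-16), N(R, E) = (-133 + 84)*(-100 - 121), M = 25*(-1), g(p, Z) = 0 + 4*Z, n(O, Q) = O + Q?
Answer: -12/10829 ≈ -0.0011081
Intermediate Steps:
v(k) = -12 (v(k) = 2 - 14 = -12)
g(p, Z) = 4*Z
M = -25
N(R, E) = 10829 (N(R, E) = -49*(-221) = 10829)
f(x, U) = -12
f(M, g(3, 5))/N(n(17, -13), -249) = -12/10829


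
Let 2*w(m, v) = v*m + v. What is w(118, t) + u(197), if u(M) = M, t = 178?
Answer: 10788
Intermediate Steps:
w(m, v) = v/2 + m*v/2 (w(m, v) = (v*m + v)/2 = (m*v + v)/2 = (v + m*v)/2 = v/2 + m*v/2)
w(118, t) + u(197) = (½)*178*(1 + 118) + 197 = (½)*178*119 + 197 = 10591 + 197 = 10788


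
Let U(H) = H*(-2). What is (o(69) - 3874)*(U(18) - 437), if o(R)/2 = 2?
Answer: 1830510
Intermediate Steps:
U(H) = -2*H
o(R) = 4 (o(R) = 2*2 = 4)
(o(69) - 3874)*(U(18) - 437) = (4 - 3874)*(-2*18 - 437) = -3870*(-36 - 437) = -3870*(-473) = 1830510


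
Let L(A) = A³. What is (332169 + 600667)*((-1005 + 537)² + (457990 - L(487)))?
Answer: -107112230453604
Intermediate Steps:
(332169 + 600667)*((-1005 + 537)² + (457990 - L(487))) = (332169 + 600667)*((-1005 + 537)² + (457990 - 1*487³)) = 932836*((-468)² + (457990 - 1*115501303)) = 932836*(219024 + (457990 - 115501303)) = 932836*(219024 - 115043313) = 932836*(-114824289) = -107112230453604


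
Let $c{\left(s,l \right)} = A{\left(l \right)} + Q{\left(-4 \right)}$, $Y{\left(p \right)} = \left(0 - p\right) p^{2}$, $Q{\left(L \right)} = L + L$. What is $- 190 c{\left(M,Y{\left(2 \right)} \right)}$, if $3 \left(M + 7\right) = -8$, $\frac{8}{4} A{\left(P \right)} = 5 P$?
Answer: $5320$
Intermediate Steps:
$Q{\left(L \right)} = 2 L$
$Y{\left(p \right)} = - p^{3}$ ($Y{\left(p \right)} = - p p^{2} = - p^{3}$)
$A{\left(P \right)} = \frac{5 P}{2}$
$M = - \frac{29}{3}$ ($M = -7 + \frac{1}{3} \left(-8\right) = -7 - \frac{8}{3} = - \frac{29}{3} \approx -9.6667$)
$c{\left(s,l \right)} = -8 + \frac{5 l}{2}$ ($c{\left(s,l \right)} = \frac{5 l}{2} + 2 \left(-4\right) = \frac{5 l}{2} - 8 = -8 + \frac{5 l}{2}$)
$- 190 c{\left(M,Y{\left(2 \right)} \right)} = - 190 \left(-8 + \frac{5 \left(- 2^{3}\right)}{2}\right) = - 190 \left(-8 + \frac{5 \left(\left(-1\right) 8\right)}{2}\right) = - 190 \left(-8 + \frac{5}{2} \left(-8\right)\right) = - 190 \left(-8 - 20\right) = \left(-190\right) \left(-28\right) = 5320$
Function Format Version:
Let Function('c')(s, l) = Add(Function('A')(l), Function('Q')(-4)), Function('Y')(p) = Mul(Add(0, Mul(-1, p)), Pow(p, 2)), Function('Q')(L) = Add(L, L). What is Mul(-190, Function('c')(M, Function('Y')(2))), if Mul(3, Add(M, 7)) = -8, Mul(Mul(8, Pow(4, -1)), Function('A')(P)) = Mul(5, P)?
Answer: 5320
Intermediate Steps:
Function('Q')(L) = Mul(2, L)
Function('Y')(p) = Mul(-1, Pow(p, 3)) (Function('Y')(p) = Mul(Mul(-1, p), Pow(p, 2)) = Mul(-1, Pow(p, 3)))
Function('A')(P) = Mul(Rational(5, 2), P) (Function('A')(P) = Mul(Rational(1, 2), Mul(5, P)) = Mul(Rational(5, 2), P))
M = Rational(-29, 3) (M = Add(-7, Mul(Rational(1, 3), -8)) = Add(-7, Rational(-8, 3)) = Rational(-29, 3) ≈ -9.6667)
Function('c')(s, l) = Add(-8, Mul(Rational(5, 2), l)) (Function('c')(s, l) = Add(Mul(Rational(5, 2), l), Mul(2, -4)) = Add(Mul(Rational(5, 2), l), -8) = Add(-8, Mul(Rational(5, 2), l)))
Mul(-190, Function('c')(M, Function('Y')(2))) = Mul(-190, Add(-8, Mul(Rational(5, 2), Mul(-1, Pow(2, 3))))) = Mul(-190, Add(-8, Mul(Rational(5, 2), Mul(-1, 8)))) = Mul(-190, Add(-8, Mul(Rational(5, 2), -8))) = Mul(-190, Add(-8, -20)) = Mul(-190, -28) = 5320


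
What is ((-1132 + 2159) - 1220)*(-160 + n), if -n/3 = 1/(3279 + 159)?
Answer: 35388673/1146 ≈ 30880.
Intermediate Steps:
n = -1/1146 (n = -3/(3279 + 159) = -3/3438 = -3*1/3438 = -1/1146 ≈ -0.00087260)
((-1132 + 2159) - 1220)*(-160 + n) = ((-1132 + 2159) - 1220)*(-160 - 1/1146) = (1027 - 1220)*(-183361/1146) = -193*(-183361/1146) = 35388673/1146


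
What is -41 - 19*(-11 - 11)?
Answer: 377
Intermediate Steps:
-41 - 19*(-11 - 11) = -41 - 19*(-22) = -41 + 418 = 377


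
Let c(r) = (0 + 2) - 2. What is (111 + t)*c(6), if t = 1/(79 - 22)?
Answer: 0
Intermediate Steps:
c(r) = 0 (c(r) = 2 - 2 = 0)
t = 1/57 ≈ 0.017544
(111 + t)*c(6) = (111 + 1/57)*0 = (6328/57)*0 = 0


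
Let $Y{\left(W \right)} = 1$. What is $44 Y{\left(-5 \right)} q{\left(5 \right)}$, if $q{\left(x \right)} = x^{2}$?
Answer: $1100$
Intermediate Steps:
$44 Y{\left(-5 \right)} q{\left(5 \right)} = 44 \cdot 1 \cdot 5^{2} = 44 \cdot 25 = 1100$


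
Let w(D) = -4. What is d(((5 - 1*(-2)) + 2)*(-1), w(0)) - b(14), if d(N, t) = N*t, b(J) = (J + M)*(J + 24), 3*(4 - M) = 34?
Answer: -652/3 ≈ -217.33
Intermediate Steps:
M = -22/3 (M = 4 - 1/3*34 = 4 - 34/3 = -22/3 ≈ -7.3333)
b(J) = (24 + J)*(-22/3 + J) (b(J) = (J - 22/3)*(J + 24) = (-22/3 + J)*(24 + J) = (24 + J)*(-22/3 + J))
d(((5 - 1*(-2)) + 2)*(-1), w(0)) - b(14) = (((5 - 1*(-2)) + 2)*(-1))*(-4) - (-176 + 14**2 + (50/3)*14) = (((5 + 2) + 2)*(-1))*(-4) - (-176 + 196 + 700/3) = ((7 + 2)*(-1))*(-4) - 1*760/3 = (9*(-1))*(-4) - 760/3 = -9*(-4) - 760/3 = 36 - 760/3 = -652/3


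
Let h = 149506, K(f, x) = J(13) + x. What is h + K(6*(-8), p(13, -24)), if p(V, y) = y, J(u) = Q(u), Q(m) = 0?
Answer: 149482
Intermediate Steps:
J(u) = 0
K(f, x) = x (K(f, x) = 0 + x = x)
h + K(6*(-8), p(13, -24)) = 149506 - 24 = 149482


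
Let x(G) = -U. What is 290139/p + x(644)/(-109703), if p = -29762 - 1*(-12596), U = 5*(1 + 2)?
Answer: -10609620409/627720566 ≈ -16.902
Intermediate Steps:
U = 15 (U = 5*3 = 15)
p = -17166 (p = -29762 + 12596 = -17166)
x(G) = -15 (x(G) = -1*15 = -15)
290139/p + x(644)/(-109703) = 290139/(-17166) - 15/(-109703) = 290139*(-1/17166) - 15*(-1/109703) = -96713/5722 + 15/109703 = -10609620409/627720566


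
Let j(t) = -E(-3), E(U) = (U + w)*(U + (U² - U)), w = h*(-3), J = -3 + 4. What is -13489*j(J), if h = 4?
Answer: -1821015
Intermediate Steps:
J = 1
w = -12 (w = 4*(-3) = -12)
E(U) = U²*(-12 + U) (E(U) = (U - 12)*(U + (U² - U)) = (-12 + U)*U² = U²*(-12 + U))
j(t) = 135 (j(t) = -(-3)²*(-12 - 3) = -9*(-15) = -1*(-135) = 135)
-13489*j(J) = -13489*135 = -1821015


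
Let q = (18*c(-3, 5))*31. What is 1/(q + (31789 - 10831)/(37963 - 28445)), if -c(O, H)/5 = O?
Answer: 4759/39843309 ≈ 0.00011944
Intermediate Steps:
c(O, H) = -5*O
q = 8370 (q = (18*(-5*(-3)))*31 = (18*15)*31 = 270*31 = 8370)
1/(q + (31789 - 10831)/(37963 - 28445)) = 1/(8370 + (31789 - 10831)/(37963 - 28445)) = 1/(8370 + 20958/9518) = 1/(8370 + 20958*(1/9518)) = 1/(8370 + 10479/4759) = 1/(39843309/4759) = 4759/39843309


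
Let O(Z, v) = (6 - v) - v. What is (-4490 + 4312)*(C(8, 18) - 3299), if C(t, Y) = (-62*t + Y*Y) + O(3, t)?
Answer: 619618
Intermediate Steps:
O(Z, v) = 6 - 2*v
C(t, Y) = 6 + Y**2 - 64*t (C(t, Y) = (-62*t + Y*Y) + (6 - 2*t) = (-62*t + Y**2) + (6 - 2*t) = (Y**2 - 62*t) + (6 - 2*t) = 6 + Y**2 - 64*t)
(-4490 + 4312)*(C(8, 18) - 3299) = (-4490 + 4312)*((6 + 18**2 - 64*8) - 3299) = -178*((6 + 324 - 512) - 3299) = -178*(-182 - 3299) = -178*(-3481) = 619618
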